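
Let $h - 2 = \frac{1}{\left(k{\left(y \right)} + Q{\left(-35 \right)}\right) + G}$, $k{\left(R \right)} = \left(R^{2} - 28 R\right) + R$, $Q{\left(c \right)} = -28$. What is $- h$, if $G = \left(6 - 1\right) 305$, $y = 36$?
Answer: $- \frac{3643}{1821} \approx -2.0005$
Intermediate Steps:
$k{\left(R \right)} = R^{2} - 27 R$
$G = 1525$ ($G = 5 \cdot 305 = 1525$)
$h = \frac{3643}{1821}$ ($h = 2 + \frac{1}{\left(36 \left(-27 + 36\right) - 28\right) + 1525} = 2 + \frac{1}{\left(36 \cdot 9 - 28\right) + 1525} = 2 + \frac{1}{\left(324 - 28\right) + 1525} = 2 + \frac{1}{296 + 1525} = 2 + \frac{1}{1821} = \frac{3643}{1821} \approx 2.0005$)
$- h = \left(-1\right) \frac{3643}{1821} = - \frac{3643}{1821}$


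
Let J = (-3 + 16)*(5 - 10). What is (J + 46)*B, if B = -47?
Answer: 893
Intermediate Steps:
J = -65 (J = 13*(-5) = -65)
(J + 46)*B = (-65 + 46)*(-47) = -19*(-47) = 893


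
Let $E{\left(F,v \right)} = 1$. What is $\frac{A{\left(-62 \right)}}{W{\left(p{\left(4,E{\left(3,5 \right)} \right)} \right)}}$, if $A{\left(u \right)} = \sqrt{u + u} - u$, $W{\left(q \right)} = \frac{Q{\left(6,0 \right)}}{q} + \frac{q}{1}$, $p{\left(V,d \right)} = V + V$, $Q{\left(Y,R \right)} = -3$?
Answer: $\frac{496}{61} + \frac{16 i \sqrt{31}}{61} \approx 8.1311 + 1.4604 i$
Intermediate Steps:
$p{\left(V,d \right)} = 2 V$
$W{\left(q \right)} = q - \frac{3}{q}$ ($W{\left(q \right)} = - \frac{3}{q} + \frac{q}{1} = - \frac{3}{q} + q 1 = - \frac{3}{q} + q = q - \frac{3}{q}$)
$A{\left(u \right)} = - u + \sqrt{2} \sqrt{u}$ ($A{\left(u \right)} = \sqrt{2 u} - u = \sqrt{2} \sqrt{u} - u = - u + \sqrt{2} \sqrt{u}$)
$\frac{A{\left(-62 \right)}}{W{\left(p{\left(4,E{\left(3,5 \right)} \right)} \right)}} = \frac{\left(-1\right) \left(-62\right) + \sqrt{2} \sqrt{-62}}{2 \cdot 4 - \frac{3}{2 \cdot 4}} = \frac{62 + \sqrt{2} i \sqrt{62}}{8 - \frac{3}{8}} = \frac{62 + 2 i \sqrt{31}}{8 - \frac{3}{8}} = \frac{62 + 2 i \sqrt{31}}{\frac{61}{8}} = \left(62 + 2 i \sqrt{31}\right) \frac{8}{61} = \frac{496}{61} + \frac{16 i \sqrt{31}}{61}$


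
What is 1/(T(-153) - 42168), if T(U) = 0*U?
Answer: -1/42168 ≈ -2.3715e-5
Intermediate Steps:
T(U) = 0
1/(T(-153) - 42168) = 1/(0 - 42168) = 1/(-42168) = -1/42168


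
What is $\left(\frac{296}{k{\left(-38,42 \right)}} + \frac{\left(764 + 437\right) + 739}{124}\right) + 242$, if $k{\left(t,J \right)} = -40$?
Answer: $\frac{38788}{155} \approx 250.25$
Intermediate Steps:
$\left(\frac{296}{k{\left(-38,42 \right)}} + \frac{\left(764 + 437\right) + 739}{124}\right) + 242 = \left(\frac{296}{-40} + \frac{\left(764 + 437\right) + 739}{124}\right) + 242 = \left(296 \left(- \frac{1}{40}\right) + \left(1201 + 739\right) \frac{1}{124}\right) + 242 = \left(- \frac{37}{5} + 1940 \cdot \frac{1}{124}\right) + 242 = \left(- \frac{37}{5} + \frac{485}{31}\right) + 242 = \frac{1278}{155} + 242 = \frac{38788}{155}$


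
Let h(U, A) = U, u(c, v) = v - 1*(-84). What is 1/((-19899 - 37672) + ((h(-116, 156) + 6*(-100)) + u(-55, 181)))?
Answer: -1/58022 ≈ -1.7235e-5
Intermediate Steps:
u(c, v) = 84 + v (u(c, v) = v + 84 = 84 + v)
1/((-19899 - 37672) + ((h(-116, 156) + 6*(-100)) + u(-55, 181))) = 1/((-19899 - 37672) + ((-116 + 6*(-100)) + (84 + 181))) = 1/(-57571 + ((-116 - 600) + 265)) = 1/(-57571 + (-716 + 265)) = 1/(-57571 - 451) = 1/(-58022) = -1/58022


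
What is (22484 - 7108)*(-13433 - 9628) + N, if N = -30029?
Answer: -354615965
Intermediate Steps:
(22484 - 7108)*(-13433 - 9628) + N = (22484 - 7108)*(-13433 - 9628) - 30029 = 15376*(-23061) - 30029 = -354585936 - 30029 = -354615965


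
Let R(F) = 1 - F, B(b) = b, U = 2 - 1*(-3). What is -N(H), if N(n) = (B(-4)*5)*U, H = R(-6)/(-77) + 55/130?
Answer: 100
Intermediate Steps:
U = 5 (U = 2 + 3 = 5)
H = 95/286 (H = (1 - 1*(-6))/(-77) + 55/130 = (1 + 6)*(-1/77) + 55*(1/130) = 7*(-1/77) + 11/26 = -1/11 + 11/26 = 95/286 ≈ 0.33217)
N(n) = -100 (N(n) = -4*5*5 = -20*5 = -100)
-N(H) = -1*(-100) = 100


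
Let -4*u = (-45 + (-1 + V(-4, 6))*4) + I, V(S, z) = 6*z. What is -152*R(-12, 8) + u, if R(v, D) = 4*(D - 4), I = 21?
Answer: -2461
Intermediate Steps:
R(v, D) = -16 + 4*D (R(v, D) = 4*(-4 + D) = -16 + 4*D)
u = -29 (u = -((-45 + (-1 + 6*6)*4) + 21)/4 = -((-45 + (-1 + 36)*4) + 21)/4 = -((-45 + 35*4) + 21)/4 = -((-45 + 140) + 21)/4 = -(95 + 21)/4 = -1/4*116 = -29)
-152*R(-12, 8) + u = -152*(-16 + 4*8) - 29 = -152*(-16 + 32) - 29 = -152*16 - 29 = -2432 - 29 = -2461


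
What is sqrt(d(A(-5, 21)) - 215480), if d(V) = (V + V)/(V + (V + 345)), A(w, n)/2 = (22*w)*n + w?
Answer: 2*I*sqrt(171256698901)/1783 ≈ 464.2*I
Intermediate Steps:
A(w, n) = 2*w + 44*n*w (A(w, n) = 2*((22*w)*n + w) = 2*(22*n*w + w) = 2*(w + 22*n*w) = 2*w + 44*n*w)
d(V) = 2*V/(345 + 2*V) (d(V) = (2*V)/(V + (345 + V)) = (2*V)/(345 + 2*V) = 2*V/(345 + 2*V))
sqrt(d(A(-5, 21)) - 215480) = sqrt(2*(2*(-5)*(1 + 22*21))/(345 + 2*(2*(-5)*(1 + 22*21))) - 215480) = sqrt(2*(2*(-5)*(1 + 462))/(345 + 2*(2*(-5)*(1 + 462))) - 215480) = sqrt(2*(2*(-5)*463)/(345 + 2*(2*(-5)*463)) - 215480) = sqrt(2*(-4630)/(345 + 2*(-4630)) - 215480) = sqrt(2*(-4630)/(345 - 9260) - 215480) = sqrt(2*(-4630)/(-8915) - 215480) = sqrt(2*(-4630)*(-1/8915) - 215480) = sqrt(1852/1783 - 215480) = sqrt(-384198988/1783) = 2*I*sqrt(171256698901)/1783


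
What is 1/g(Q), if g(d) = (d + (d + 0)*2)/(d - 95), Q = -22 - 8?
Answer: 25/18 ≈ 1.3889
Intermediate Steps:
Q = -30
g(d) = 3*d/(-95 + d) (g(d) = (d + d*2)/(-95 + d) = (d + 2*d)/(-95 + d) = (3*d)/(-95 + d) = 3*d/(-95 + d))
1/g(Q) = 1/(3*(-30)/(-95 - 30)) = 1/(3*(-30)/(-125)) = 1/(3*(-30)*(-1/125)) = 1/(18/25) = 25/18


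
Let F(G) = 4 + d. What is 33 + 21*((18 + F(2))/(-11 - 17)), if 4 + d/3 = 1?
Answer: 93/4 ≈ 23.250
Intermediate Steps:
d = -9 (d = -12 + 3*1 = -12 + 3 = -9)
F(G) = -5 (F(G) = 4 - 9 = -5)
33 + 21*((18 + F(2))/(-11 - 17)) = 33 + 21*((18 - 5)/(-11 - 17)) = 33 + 21*(13/(-28)) = 33 + 21*(13*(-1/28)) = 33 + 21*(-13/28) = 33 - 39/4 = 93/4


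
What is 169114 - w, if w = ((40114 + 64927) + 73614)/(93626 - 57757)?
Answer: 6065771411/35869 ≈ 1.6911e+5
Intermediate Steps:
w = 178655/35869 (w = (105041 + 73614)/35869 = 178655*(1/35869) = 178655/35869 ≈ 4.9808)
169114 - w = 169114 - 1*178655/35869 = 169114 - 178655/35869 = 6065771411/35869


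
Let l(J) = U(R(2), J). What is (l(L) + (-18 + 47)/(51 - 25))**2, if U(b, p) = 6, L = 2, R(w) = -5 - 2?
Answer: 34225/676 ≈ 50.629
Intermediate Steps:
R(w) = -7
l(J) = 6
(l(L) + (-18 + 47)/(51 - 25))**2 = (6 + (-18 + 47)/(51 - 25))**2 = (6 + 29/26)**2 = (185/26)**2 = 34225/676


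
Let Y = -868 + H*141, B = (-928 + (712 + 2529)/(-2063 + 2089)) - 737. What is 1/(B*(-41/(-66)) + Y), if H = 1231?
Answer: 1716/294716339 ≈ 5.8225e-6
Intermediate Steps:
B = -40049/26 (B = (-928 + 3241/26) - 737 = -20887/26 - 737 = -40049/26 ≈ -1540.3)
Y = 172703 (Y = -868 + 1231*141 = -868 + 173571 = 172703)
1/(B*(-41/(-66)) + Y) = 1/(-(-1642009)/(26*(-66)) + 172703) = 1/(-(-1642009)*(-1)/(26*66) + 172703) = 1/(-40049/26*41/66 + 172703) = 1/(-1642009/1716 + 172703) = 1/(294716339/1716) = 1716/294716339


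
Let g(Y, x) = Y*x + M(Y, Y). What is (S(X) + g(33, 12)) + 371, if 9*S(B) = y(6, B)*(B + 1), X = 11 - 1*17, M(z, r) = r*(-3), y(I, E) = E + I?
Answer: 668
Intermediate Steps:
M(z, r) = -3*r
g(Y, x) = -3*Y + Y*x (g(Y, x) = Y*x - 3*Y = -3*Y + Y*x)
X = -6 (X = 11 - 17 = -6)
S(B) = (1 + B)*(6 + B)/9 (S(B) = ((B + 6)*(B + 1))/9 = ((6 + B)*(1 + B))/9 = ((1 + B)*(6 + B))/9 = (1 + B)*(6 + B)/9)
(S(X) + g(33, 12)) + 371 = ((1 - 6)*(6 - 6)/9 + 33*(-3 + 12)) + 371 = ((1/9)*(-5)*0 + 33*9) + 371 = (0 + 297) + 371 = 297 + 371 = 668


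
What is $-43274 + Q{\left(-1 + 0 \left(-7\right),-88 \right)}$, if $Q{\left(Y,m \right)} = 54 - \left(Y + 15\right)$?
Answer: $-43234$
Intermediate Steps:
$Q{\left(Y,m \right)} = 39 - Y$ ($Q{\left(Y,m \right)} = 54 - \left(15 + Y\right) = 39 - Y$)
$-43274 + Q{\left(-1 + 0 \left(-7\right),-88 \right)} = -43274 + \left(39 - \left(-1 + 0 \left(-7\right)\right)\right) = -43274 + \left(39 - \left(-1 + 0\right)\right) = -43274 + \left(39 - -1\right) = -43274 + \left(39 + 1\right) = -43274 + 40 = -43234$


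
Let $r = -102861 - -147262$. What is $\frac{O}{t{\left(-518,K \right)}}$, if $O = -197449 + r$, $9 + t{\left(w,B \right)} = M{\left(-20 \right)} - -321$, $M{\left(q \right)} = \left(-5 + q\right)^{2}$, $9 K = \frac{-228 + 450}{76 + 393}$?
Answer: $- \frac{153048}{937} \approx -163.34$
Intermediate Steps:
$r = 44401$ ($r = -102861 + 147262 = 44401$)
$K = \frac{74}{1407}$ ($K = \frac{\left(-228 + 450\right) \frac{1}{76 + 393}}{9} = \frac{222 \cdot \frac{1}{469}}{9} = \frac{1}{9} \cdot \frac{222}{469} = \frac{74}{1407} \approx 0.052594$)
$t{\left(w,B \right)} = 937$ ($t{\left(w,B \right)} = -9 - \left(-321 - \left(-5 - 20\right)^{2}\right) = -9 + \left(\left(-25\right)^{2} + 321\right) = -9 + \left(625 + 321\right) = -9 + 946 = 937$)
$O = -153048$ ($O = -197449 + 44401 = -153048$)
$\frac{O}{t{\left(-518,K \right)}} = - \frac{153048}{937}$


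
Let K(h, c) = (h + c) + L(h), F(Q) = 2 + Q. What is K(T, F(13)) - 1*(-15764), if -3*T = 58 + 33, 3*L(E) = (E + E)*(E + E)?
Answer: 458338/27 ≈ 16975.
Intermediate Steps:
L(E) = 4*E**2/3 (L(E) = ((E + E)*(E + E))/3 = ((2*E)*(2*E))/3 = (4*E**2)/3 = 4*E**2/3)
T = -91/3 (T = -(58 + 33)/3 = -1/3*91 = -91/3 ≈ -30.333)
K(h, c) = c + h + 4*h**2/3 (K(h, c) = (h + c) + 4*h**2/3 = (c + h) + 4*h**2/3 = c + h + 4*h**2/3)
K(T, F(13)) - 1*(-15764) = ((2 + 13) - 91/3 + 4*(-91/3)**2/3) - 1*(-15764) = (15 - 91/3 + (4/3)*(8281/9)) + 15764 = (15 - 91/3 + 33124/27) + 15764 = 32710/27 + 15764 = 458338/27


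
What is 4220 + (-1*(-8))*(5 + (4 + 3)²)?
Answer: 4652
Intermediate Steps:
4220 + (-1*(-8))*(5 + (4 + 3)²) = 4220 + 8*(5 + 7²) = 4220 + 8*(5 + 49) = 4220 + 8*54 = 4220 + 432 = 4652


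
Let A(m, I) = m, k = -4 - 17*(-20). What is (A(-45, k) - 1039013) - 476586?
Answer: -1515644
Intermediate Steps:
k = 336 (k = -4 + 340 = 336)
(A(-45, k) - 1039013) - 476586 = (-45 - 1039013) - 476586 = -1039058 - 476586 = -1515644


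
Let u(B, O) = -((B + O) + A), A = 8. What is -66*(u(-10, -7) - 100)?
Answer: 6006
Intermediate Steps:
u(B, O) = -8 - B - O (u(B, O) = -((B + O) + 8) = -(8 + B + O) = -8 - B - O)
-66*(u(-10, -7) - 100) = -66*((-8 - 1*(-10) - 1*(-7)) - 100) = -66*((-8 + 10 + 7) - 100) = -66*(9 - 100) = -66*(-91) = 6006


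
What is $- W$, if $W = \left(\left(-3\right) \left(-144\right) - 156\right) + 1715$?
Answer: $-1991$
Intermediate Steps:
$W = 1991$ ($W = \left(432 - 156\right) + 1715 = 276 + 1715 = 1991$)
$- W = \left(-1\right) 1991 = -1991$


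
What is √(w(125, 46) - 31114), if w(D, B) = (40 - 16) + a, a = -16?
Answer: I*√31106 ≈ 176.37*I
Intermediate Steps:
w(D, B) = 8 (w(D, B) = (40 - 16) - 16 = 24 - 16 = 8)
√(w(125, 46) - 31114) = √(8 - 31114) = √(-31106) = I*√31106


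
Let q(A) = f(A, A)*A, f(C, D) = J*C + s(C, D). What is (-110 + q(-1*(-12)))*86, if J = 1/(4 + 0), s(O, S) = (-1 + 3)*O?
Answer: 18404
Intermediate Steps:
s(O, S) = 2*O
J = 1/4 ≈ 0.25000
f(C, D) = 9*C/4 (f(C, D) = C/4 + 2*C = 9*C/4)
q(A) = 9*A**2/4 (q(A) = (9*A/4)*A = 9*A**2/4)
(-110 + q(-1*(-12)))*86 = (-110 + 9*(-1*(-12))**2/4)*86 = (-110 + (9/4)*12**2)*86 = (-110 + (9/4)*144)*86 = (-110 + 324)*86 = 214*86 = 18404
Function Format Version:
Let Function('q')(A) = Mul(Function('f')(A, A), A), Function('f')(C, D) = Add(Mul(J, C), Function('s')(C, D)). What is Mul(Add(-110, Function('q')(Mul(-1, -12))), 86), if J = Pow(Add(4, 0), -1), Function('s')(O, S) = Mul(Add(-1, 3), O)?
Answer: 18404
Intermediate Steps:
Function('s')(O, S) = Mul(2, O)
J = Rational(1, 4) (J = Pow(4, -1) = Rational(1, 4) ≈ 0.25000)
Function('f')(C, D) = Mul(Rational(9, 4), C) (Function('f')(C, D) = Add(Mul(Rational(1, 4), C), Mul(2, C)) = Mul(Rational(9, 4), C))
Function('q')(A) = Mul(Rational(9, 4), Pow(A, 2)) (Function('q')(A) = Mul(Mul(Rational(9, 4), A), A) = Mul(Rational(9, 4), Pow(A, 2)))
Mul(Add(-110, Function('q')(Mul(-1, -12))), 86) = Mul(Add(-110, Mul(Rational(9, 4), Pow(Mul(-1, -12), 2))), 86) = Mul(Add(-110, Mul(Rational(9, 4), Pow(12, 2))), 86) = Mul(Add(-110, Mul(Rational(9, 4), 144)), 86) = Mul(Add(-110, 324), 86) = Mul(214, 86) = 18404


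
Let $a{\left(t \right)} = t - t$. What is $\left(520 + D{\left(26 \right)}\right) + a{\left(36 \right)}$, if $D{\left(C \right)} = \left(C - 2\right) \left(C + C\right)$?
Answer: $1768$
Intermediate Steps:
$D{\left(C \right)} = 2 C \left(-2 + C\right)$ ($D{\left(C \right)} = \left(-2 + C\right) 2 C = 2 C \left(-2 + C\right)$)
$a{\left(t \right)} = 0$
$\left(520 + D{\left(26 \right)}\right) + a{\left(36 \right)} = \left(520 + 2 \cdot 26 \left(-2 + 26\right)\right) + 0 = \left(520 + 2 \cdot 26 \cdot 24\right) + 0 = \left(520 + 1248\right) + 0 = 1768 + 0 = 1768$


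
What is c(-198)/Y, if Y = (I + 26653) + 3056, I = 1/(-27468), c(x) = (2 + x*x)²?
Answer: 42221349456048/816046811 ≈ 51739.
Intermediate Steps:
c(x) = (2 + x²)²
I = -1/27468 ≈ -3.6406e-5
Y = 816046811/27468 (Y = (-1/27468 + 26653) + 3056 = 732104603/27468 + 3056 = 816046811/27468 ≈ 29709.)
c(-198)/Y = (2 + (-198)²)²/(816046811/27468) = (2 + 39204)²*(27468/816046811) = 39206²*(27468/816046811) = 1537110436*(27468/816046811) = 42221349456048/816046811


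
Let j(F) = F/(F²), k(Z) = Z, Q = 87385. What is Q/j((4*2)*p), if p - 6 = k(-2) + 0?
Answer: 2796320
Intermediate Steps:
p = 4 (p = 6 + (-2 + 0) = 6 - 2 = 4)
j(F) = 1/F (j(F) = F/F² = 1/F)
Q/j((4*2)*p) = 87385/(1/((4*2)*4)) = 87385/(1/(8*4)) = 87385/(1/32) = 87385*32 = 2796320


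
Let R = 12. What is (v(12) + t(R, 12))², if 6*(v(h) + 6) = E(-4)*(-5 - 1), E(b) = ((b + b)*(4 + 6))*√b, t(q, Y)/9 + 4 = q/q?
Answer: (33 - 160*I)² ≈ -24511.0 - 10560.0*I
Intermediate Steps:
t(q, Y) = -27 (t(q, Y) = -36 + 9*(q/q) = -36 + 9*1 = -36 + 9 = -27)
E(b) = 20*b^(3/2) (E(b) = ((2*b)*10)*√b = (20*b)*√b = 20*b^(3/2))
v(h) = -6 + 160*I (v(h) = -6 + ((20*(-4)^(3/2))*(-5 - 1))/6 = -6 + ((20*(-8*I))*(-6))/6 = -6 + (-160*I*(-6))/6 = -6 + (960*I)/6 = -6 + 160*I)
(v(12) + t(R, 12))² = ((-6 + 160*I) - 27)² = (-33 + 160*I)²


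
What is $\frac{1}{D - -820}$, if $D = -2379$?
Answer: $- \frac{1}{1559} \approx -0.00064144$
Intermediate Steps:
$\frac{1}{D - -820} = \frac{1}{-2379 - -820} = \frac{1}{-2379 + 820} = \frac{1}{-1559} = - \frac{1}{1559}$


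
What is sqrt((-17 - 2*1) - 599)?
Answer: I*sqrt(618) ≈ 24.86*I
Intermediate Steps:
sqrt((-17 - 2*1) - 599) = sqrt((-17 - 2) - 599) = sqrt(-19 - 599) = sqrt(-618) = I*sqrt(618)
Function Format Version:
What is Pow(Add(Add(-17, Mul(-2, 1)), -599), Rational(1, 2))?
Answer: Mul(I, Pow(618, Rational(1, 2))) ≈ Mul(24.860, I)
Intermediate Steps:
Pow(Add(Add(-17, Mul(-2, 1)), -599), Rational(1, 2)) = Pow(Add(Add(-17, -2), -599), Rational(1, 2)) = Pow(Add(-19, -599), Rational(1, 2)) = Pow(-618, Rational(1, 2)) = Mul(I, Pow(618, Rational(1, 2)))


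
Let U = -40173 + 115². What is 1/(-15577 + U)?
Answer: -1/42525 ≈ -2.3516e-5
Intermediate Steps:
U = -26948 (U = -40173 + 13225 = -26948)
1/(-15577 + U) = 1/(-15577 - 26948) = 1/(-42525) = -1/42525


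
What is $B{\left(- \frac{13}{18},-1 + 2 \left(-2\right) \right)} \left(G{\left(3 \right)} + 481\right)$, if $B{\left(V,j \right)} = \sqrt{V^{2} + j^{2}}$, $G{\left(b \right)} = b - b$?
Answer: $\frac{481 \sqrt{8269}}{18} \approx 2430.0$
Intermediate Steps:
$G{\left(b \right)} = 0$
$B{\left(- \frac{13}{18},-1 + 2 \left(-2\right) \right)} \left(G{\left(3 \right)} + 481\right) = \sqrt{\left(- \frac{13}{18}\right)^{2} + \left(-1 + 2 \left(-2\right)\right)^{2}} \left(0 + 481\right) = \sqrt{\left(\left(-13\right) \frac{1}{18}\right)^{2} + \left(-1 - 4\right)^{2}} \cdot 481 = \sqrt{\left(- \frac{13}{18}\right)^{2} + \left(-5\right)^{2}} \cdot 481 = \sqrt{\frac{169}{324} + 25} \cdot 481 = \sqrt{\frac{8269}{324}} \cdot 481 = \frac{\sqrt{8269}}{18} \cdot 481 = \frac{481 \sqrt{8269}}{18}$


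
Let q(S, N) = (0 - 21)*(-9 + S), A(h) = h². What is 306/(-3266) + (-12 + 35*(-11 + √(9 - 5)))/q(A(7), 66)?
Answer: 135157/457240 ≈ 0.29559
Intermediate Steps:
q(S, N) = 189 - 21*S (q(S, N) = -21*(-9 + S) = 189 - 21*S)
306/(-3266) + (-12 + 35*(-11 + √(9 - 5)))/q(A(7), 66) = 306/(-3266) + (-12 + 35*(-11 + √(9 - 5)))/(189 - 21*7²) = 306*(-1/3266) + (-12 + 35*(-11 + √4))/(189 - 21*49) = -153/1633 + (-12 + 35*(-11 + 2))/(189 - 1029) = -153/1633 + (-12 + 35*(-9))/(-840) = -153/1633 + (-12 - 315)*(-1/840) = -153/1633 - 327*(-1/840) = -153/1633 + 109/280 = 135157/457240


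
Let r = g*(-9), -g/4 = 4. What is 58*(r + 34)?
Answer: 10324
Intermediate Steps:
g = -16 (g = -4*4 = -16)
r = 144 (r = -16*(-9) = 144)
58*(r + 34) = 58*(144 + 34) = 58*178 = 10324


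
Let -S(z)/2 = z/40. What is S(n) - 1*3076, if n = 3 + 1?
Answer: -15381/5 ≈ -3076.2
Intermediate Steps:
n = 4
S(z) = -z/20 (S(z) = -2*z/40 = -z/20)
S(n) - 1*3076 = -1/20*4 - 1*3076 = -⅕ - 3076 = -15381/5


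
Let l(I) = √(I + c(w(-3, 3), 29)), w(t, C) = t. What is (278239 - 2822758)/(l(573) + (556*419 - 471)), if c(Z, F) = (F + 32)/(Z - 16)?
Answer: -11240074261473/1027006895105 + 2544519*√205694/1027006895105 ≈ -10.943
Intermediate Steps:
c(Z, F) = (32 + F)/(-16 + Z)
l(I) = √(-61/19 + I) (l(I) = √(I + (32 + 29)/(-16 - 3)) = √(I + 61/(-19)) = √(I - 1/19*61) = √(I - 61/19) = √(-61/19 + I))
(278239 - 2822758)/(l(573) + (556*419 - 471)) = (278239 - 2822758)/(√(-1159 + 361*573)/19 + (556*419 - 471)) = -2544519/(√(-1159 + 206853)/19 + (232964 - 471)) = -2544519/(√205694/19 + 232493) = -2544519/(232493 + √205694/19)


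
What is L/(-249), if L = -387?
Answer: 129/83 ≈ 1.5542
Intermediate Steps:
L/(-249) = -387/(-249) = -387*(-1/249) = 129/83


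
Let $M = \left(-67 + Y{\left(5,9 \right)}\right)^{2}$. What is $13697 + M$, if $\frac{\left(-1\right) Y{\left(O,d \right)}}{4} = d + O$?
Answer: $28826$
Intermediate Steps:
$Y{\left(O,d \right)} = - 4 O - 4 d$ ($Y{\left(O,d \right)} = - 4 \left(d + O\right) = - 4 \left(O + d\right) = - 4 O - 4 d$)
$M = 15129$ ($M = \left(-67 - 56\right)^{2} = \left(-123\right)^{2} = 15129$)
$13697 + M = 13697 + 15129 = 28826$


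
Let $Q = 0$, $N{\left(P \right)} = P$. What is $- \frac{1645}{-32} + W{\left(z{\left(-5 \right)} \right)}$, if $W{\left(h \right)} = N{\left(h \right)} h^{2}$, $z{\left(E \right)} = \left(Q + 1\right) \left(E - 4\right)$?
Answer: $- \frac{21683}{32} \approx -677.59$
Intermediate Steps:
$z{\left(E \right)} = -4 + E$ ($z{\left(E \right)} = \left(0 + 1\right) \left(E - 4\right) = 1 \left(-4 + E\right) = -4 + E$)
$W{\left(h \right)} = h^{3}$ ($W{\left(h \right)} = h h^{2} = h^{3}$)
$- \frac{1645}{-32} + W{\left(z{\left(-5 \right)} \right)} = - \frac{1645}{-32} + \left(-4 - 5\right)^{3} = \left(-1645\right) \left(- \frac{1}{32}\right) + \left(-9\right)^{3} = \frac{1645}{32} - 729 = - \frac{21683}{32}$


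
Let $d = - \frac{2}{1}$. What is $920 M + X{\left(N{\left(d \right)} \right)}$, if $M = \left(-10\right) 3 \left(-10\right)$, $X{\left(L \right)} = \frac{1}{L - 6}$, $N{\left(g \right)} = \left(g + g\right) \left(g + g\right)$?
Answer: $\frac{2760001}{10} \approx 2.76 \cdot 10^{5}$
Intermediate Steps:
$d = -2$ ($d = \left(-2\right) 1 = -2$)
$N{\left(g \right)} = 4 g^{2}$ ($N{\left(g \right)} = 2 g 2 g = 4 g^{2}$)
$X{\left(L \right)} = \frac{1}{-6 + L}$
$M = 300$ ($M = \left(-30\right) \left(-10\right) = 300$)
$920 M + X{\left(N{\left(d \right)} \right)} = 920 \cdot 300 + \frac{1}{-6 + 4 \left(-2\right)^{2}} = 276000 + \frac{1}{-6 + 4 \cdot 4} = 276000 + \frac{1}{-6 + 16} = 276000 + \frac{1}{10} = \frac{2760001}{10}$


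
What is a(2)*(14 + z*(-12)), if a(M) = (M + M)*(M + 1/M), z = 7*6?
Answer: -4900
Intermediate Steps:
z = 42
a(M) = 2*M*(M + 1/M) (a(M) = (2*M)*(M + 1/M) = 2*M*(M + 1/M))
a(2)*(14 + z*(-12)) = (2 + 2*2²)*(14 + 42*(-12)) = (2 + 2*4)*(14 - 504) = (2 + 8)*(-490) = 10*(-490) = -4900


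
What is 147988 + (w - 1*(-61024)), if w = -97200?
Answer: 111812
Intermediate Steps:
147988 + (w - 1*(-61024)) = 147988 + (-97200 - 1*(-61024)) = 147988 + (-97200 + 61024) = 147988 - 36176 = 111812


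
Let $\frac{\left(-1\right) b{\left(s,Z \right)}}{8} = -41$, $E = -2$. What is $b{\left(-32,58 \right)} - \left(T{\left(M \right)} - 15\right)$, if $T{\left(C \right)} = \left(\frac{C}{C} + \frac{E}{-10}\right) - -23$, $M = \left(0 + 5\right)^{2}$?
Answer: $\frac{1594}{5} \approx 318.8$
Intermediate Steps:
$b{\left(s,Z \right)} = 328$ ($b{\left(s,Z \right)} = \left(-8\right) \left(-41\right) = 328$)
$M = 25$ ($M = 5^{2} = 25$)
$T{\left(C \right)} = \frac{121}{5}$ ($T{\left(C \right)} = \left(\frac{C}{C} - \frac{2}{-10}\right) - -23 = \left(1 - - \frac{1}{5}\right) + 23 = \left(1 + \frac{1}{5}\right) + 23 = \frac{6}{5} + 23 = \frac{121}{5}$)
$b{\left(-32,58 \right)} - \left(T{\left(M \right)} - 15\right) = 328 - \left(\frac{121}{5} - 15\right) = 328 - \frac{46}{5} = \frac{1594}{5}$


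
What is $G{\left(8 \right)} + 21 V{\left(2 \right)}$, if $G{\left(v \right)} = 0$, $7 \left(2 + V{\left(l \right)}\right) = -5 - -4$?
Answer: $-45$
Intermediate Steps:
$V{\left(l \right)} = - \frac{15}{7}$ ($V{\left(l \right)} = -2 + \frac{-5 - -4}{7} = -2 + \frac{-5 + 4}{7} = -2 + \frac{1}{7} \left(-1\right) = -2 - \frac{1}{7} = - \frac{15}{7}$)
$G{\left(8 \right)} + 21 V{\left(2 \right)} = 0 + 21 \left(- \frac{15}{7}\right) = 0 - 45 = -45$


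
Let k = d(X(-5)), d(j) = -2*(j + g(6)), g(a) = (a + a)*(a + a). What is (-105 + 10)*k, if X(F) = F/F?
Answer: 27550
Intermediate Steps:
X(F) = 1
g(a) = 4*a² (g(a) = (2*a)*(2*a) = 4*a²)
d(j) = -288 - 2*j (d(j) = -2*(j + 4*6²) = -2*(j + 4*36) = -2*(j + 144) = -2*(144 + j) = -288 - 2*j)
k = -290 (k = -288 - 2*1 = -288 - 2 = -290)
(-105 + 10)*k = (-105 + 10)*(-290) = -95*(-290) = 27550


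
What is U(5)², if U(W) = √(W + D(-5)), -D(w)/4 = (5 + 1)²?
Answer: -139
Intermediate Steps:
D(w) = -144 (D(w) = -4*(5 + 1)² = -4*6² = -4*36 = -144)
U(W) = √(-144 + W) (U(W) = √(W - 144) = √(-144 + W))
U(5)² = (√(-144 + 5))² = (√(-139))² = (I*√139)² = -139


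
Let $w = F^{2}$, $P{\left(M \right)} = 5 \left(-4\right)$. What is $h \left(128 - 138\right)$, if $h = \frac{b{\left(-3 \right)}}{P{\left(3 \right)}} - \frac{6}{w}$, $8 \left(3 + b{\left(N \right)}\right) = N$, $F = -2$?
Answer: $\frac{213}{16} \approx 13.313$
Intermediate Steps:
$P{\left(M \right)} = -20$
$b{\left(N \right)} = -3 + \frac{N}{8}$
$w = 4$ ($w = \left(-2\right)^{2} = 4$)
$h = - \frac{213}{160}$ ($h = \frac{-3 + \frac{1}{8} \left(-3\right)}{-20} - \frac{6}{4} = \left(-3 - \frac{3}{8}\right) \left(- \frac{1}{20}\right) - \frac{3}{2} = \left(- \frac{27}{8}\right) \left(- \frac{1}{20}\right) - \frac{3}{2} = \frac{27}{160} - \frac{3}{2} = - \frac{213}{160} \approx -1.3312$)
$h \left(128 - 138\right) = - \frac{213 \left(128 - 138\right)}{160} = \left(- \frac{213}{160}\right) \left(-10\right) = \frac{213}{16}$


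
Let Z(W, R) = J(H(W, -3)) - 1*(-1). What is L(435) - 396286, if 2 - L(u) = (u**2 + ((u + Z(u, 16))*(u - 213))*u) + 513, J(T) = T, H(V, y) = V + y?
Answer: -84408782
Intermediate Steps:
Z(W, R) = -2 + W (Z(W, R) = (W - 3) - 1*(-1) = (-3 + W) + 1 = -2 + W)
L(u) = -511 - u**2 - u*(-213 + u)*(-2 + 2*u) (L(u) = 2 - ((u**2 + ((u + (-2 + u))*(u - 213))*u) + 513) = 2 - ((u**2 + ((-2 + 2*u)*(-213 + u))*u) + 513) = 2 - ((u**2 + ((-213 + u)*(-2 + 2*u))*u) + 513) = 2 - ((u**2 + u*(-213 + u)*(-2 + 2*u)) + 513) = 2 - (513 + u**2 + u*(-213 + u)*(-2 + 2*u)) = 2 + (-513 - u**2 - u*(-213 + u)*(-2 + 2*u)) = -511 - u**2 - u*(-213 + u)*(-2 + 2*u))
L(435) - 396286 = (-511 - 426*435 - 2*435**3 + 427*435**2) - 396286 = (-511 - 185310 - 2*82312875 + 427*189225) - 396286 = (-511 - 185310 - 164625750 + 80799075) - 396286 = -84012496 - 396286 = -84408782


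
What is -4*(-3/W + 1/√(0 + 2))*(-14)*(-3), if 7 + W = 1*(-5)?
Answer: -42 - 84*√2 ≈ -160.79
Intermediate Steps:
W = -12 (W = -7 + 1*(-5) = -7 - 5 = -12)
-4*(-3/W + 1/√(0 + 2))*(-14)*(-3) = -4*(-3/(-12) + 1/√(0 + 2))*(-14)*(-3) = -4*(-3*(-1/12) + 1/√2)*(-14)*(-3) = -4*(¼ + 1*(√2/2))*(-14)*(-3) = -4*(¼ + √2/2)*(-14)*(-3) = -4*(-7/2 - 7*√2)*(-3) = -4*(21/2 + 21*√2) = -42 - 84*√2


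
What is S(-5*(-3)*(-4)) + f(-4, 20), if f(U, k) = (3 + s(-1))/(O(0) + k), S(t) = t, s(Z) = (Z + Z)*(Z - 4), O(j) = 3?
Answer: -1367/23 ≈ -59.435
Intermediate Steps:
s(Z) = 2*Z*(-4 + Z) (s(Z) = (2*Z)*(-4 + Z) = 2*Z*(-4 + Z))
f(U, k) = 13/(3 + k) (f(U, k) = (3 + 2*(-1)*(-4 - 1))/(3 + k) = (3 + 2*(-1)*(-5))/(3 + k) = (3 + 10)/(3 + k) = 13/(3 + k))
S(-5*(-3)*(-4)) + f(-4, 20) = -5*(-3)*(-4) + 13/(3 + 20) = 15*(-4) + 13/23 = -60 + 13*(1/23) = -60 + 13/23 = -1367/23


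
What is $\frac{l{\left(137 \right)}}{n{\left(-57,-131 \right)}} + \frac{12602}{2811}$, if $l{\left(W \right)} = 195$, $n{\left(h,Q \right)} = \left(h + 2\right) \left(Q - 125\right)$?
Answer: $\frac{35596861}{7915776} \approx 4.4969$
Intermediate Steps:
$n{\left(h,Q \right)} = \left(-125 + Q\right) \left(2 + h\right)$ ($n{\left(h,Q \right)} = \left(2 + h\right) \left(-125 + Q\right) = \left(-125 + Q\right) \left(2 + h\right)$)
$\frac{l{\left(137 \right)}}{n{\left(-57,-131 \right)}} + \frac{12602}{2811} = \frac{195}{-250 - -7125 + 2 \left(-131\right) - -7467} + \frac{12602}{2811} = \frac{195}{-250 + 7125 - 262 + 7467} + 12602 \cdot \frac{1}{2811} = \frac{195}{14080} + \frac{12602}{2811} = 195 \cdot \frac{1}{14080} + \frac{12602}{2811} = \frac{39}{2816} + \frac{12602}{2811} = \frac{35596861}{7915776}$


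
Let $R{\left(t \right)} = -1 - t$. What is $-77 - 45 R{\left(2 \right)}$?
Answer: $58$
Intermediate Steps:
$-77 - 45 R{\left(2 \right)} = -77 - 45 \left(-1 - 2\right) = -77 - -135 = -77 + 135 = 58$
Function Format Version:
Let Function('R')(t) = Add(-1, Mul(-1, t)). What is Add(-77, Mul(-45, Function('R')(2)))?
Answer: 58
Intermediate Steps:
Add(-77, Mul(-45, Function('R')(2))) = Add(-77, Mul(-45, Add(-1, Mul(-1, 2)))) = Add(-77, Mul(-45, Add(-1, -2))) = Add(-77, Mul(-45, -3)) = Add(-77, 135) = 58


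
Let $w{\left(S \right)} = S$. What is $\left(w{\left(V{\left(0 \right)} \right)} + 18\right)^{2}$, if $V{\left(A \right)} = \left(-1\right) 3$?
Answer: $225$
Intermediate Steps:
$V{\left(A \right)} = -3$
$\left(w{\left(V{\left(0 \right)} \right)} + 18\right)^{2} = \left(-3 + 18\right)^{2} = 15^{2} = 225$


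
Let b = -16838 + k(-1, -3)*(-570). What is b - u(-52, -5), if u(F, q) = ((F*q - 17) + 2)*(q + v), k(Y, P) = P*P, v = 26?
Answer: -27113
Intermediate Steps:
k(Y, P) = P**2
u(F, q) = (-15 + F*q)*(26 + q) (u(F, q) = ((F*q - 17) + 2)*(q + 26) = ((-17 + F*q) + 2)*(26 + q) = (-15 + F*q)*(26 + q))
b = -21968 (b = -16838 + (-3)**2*(-570) = -16838 + 9*(-570) = -16838 - 5130 = -21968)
b - u(-52, -5) = -21968 - (-390 - 15*(-5) - 52*(-5)**2 + 26*(-52)*(-5)) = -21968 - (-390 + 75 - 52*25 + 6760) = -21968 - (-390 + 75 - 1300 + 6760) = -21968 - 1*5145 = -21968 - 5145 = -27113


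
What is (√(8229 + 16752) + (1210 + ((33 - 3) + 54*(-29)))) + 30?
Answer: -296 + √24981 ≈ -137.95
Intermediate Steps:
(√(8229 + 16752) + (1210 + ((33 - 3) + 54*(-29)))) + 30 = (√24981 + (1210 + (30 - 1566))) + 30 = (√24981 + (1210 - 1536)) + 30 = (√24981 - 326) + 30 = (-326 + √24981) + 30 = -296 + √24981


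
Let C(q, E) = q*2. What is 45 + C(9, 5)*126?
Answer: 2313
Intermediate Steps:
C(q, E) = 2*q
45 + C(9, 5)*126 = 45 + (2*9)*126 = 45 + 18*126 = 45 + 2268 = 2313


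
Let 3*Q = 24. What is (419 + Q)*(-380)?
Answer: -162260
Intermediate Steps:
Q = 8 (Q = (⅓)*24 = 8)
(419 + Q)*(-380) = (419 + 8)*(-380) = 427*(-380) = -162260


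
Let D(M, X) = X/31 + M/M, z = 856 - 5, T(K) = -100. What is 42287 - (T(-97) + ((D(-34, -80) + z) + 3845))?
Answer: 1168470/31 ≈ 37693.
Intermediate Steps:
z = 851
D(M, X) = 1 + X/31 (D(M, X) = X*(1/31) + 1 = X/31 + 1 = 1 + X/31)
42287 - (T(-97) + ((D(-34, -80) + z) + 3845)) = 42287 - (-100 + (((1 + (1/31)*(-80)) + 851) + 3845)) = 42287 - (-100 + (((1 - 80/31) + 851) + 3845)) = 42287 - (-100 + ((-49/31 + 851) + 3845)) = 42287 - (-100 + (26332/31 + 3845)) = 42287 - (-100 + 145527/31) = 42287 - 1*142427/31 = 42287 - 142427/31 = 1168470/31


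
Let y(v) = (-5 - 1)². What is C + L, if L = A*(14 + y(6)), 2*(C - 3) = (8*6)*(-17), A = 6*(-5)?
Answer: -1905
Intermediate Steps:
A = -30
y(v) = 36 (y(v) = (-6)² = 36)
C = -405 (C = 3 + ((8*6)*(-17))/2 = 3 + (48*(-17))/2 = 3 + (½)*(-816) = 3 - 408 = -405)
L = -1500 (L = -30*(14 + 36) = -30*50 = -1500)
C + L = -405 - 1500 = -1905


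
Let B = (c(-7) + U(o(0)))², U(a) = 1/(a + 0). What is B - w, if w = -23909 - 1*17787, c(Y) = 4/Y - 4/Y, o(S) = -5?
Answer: 1042401/25 ≈ 41696.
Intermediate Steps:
U(a) = 1/a
c(Y) = 0
w = -41696 (w = -23909 - 17787 = -41696)
B = 1/25 (B = (0 + 1/(-5))² = (0 - ⅕)² = (-⅕)² = 1/25 ≈ 0.040000)
B - w = 1/25 - 1*(-41696) = 1/25 + 41696 = 1042401/25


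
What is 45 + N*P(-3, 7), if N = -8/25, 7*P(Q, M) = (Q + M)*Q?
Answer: 7971/175 ≈ 45.549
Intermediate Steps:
P(Q, M) = Q*(M + Q)/7 (P(Q, M) = ((Q + M)*Q)/7 = ((M + Q)*Q)/7 = (Q*(M + Q))/7 = Q*(M + Q)/7)
N = -8/25 (N = -8*1/25 = -8/25 ≈ -0.32000)
45 + N*P(-3, 7) = 45 - 8*(-3)*(7 - 3)/175 = 45 - 8*(-3)*4/175 = 45 - 8/25*(-12/7) = 45 + 96/175 = 7971/175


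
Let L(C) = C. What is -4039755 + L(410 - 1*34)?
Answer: -4039379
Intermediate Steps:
-4039755 + L(410 - 1*34) = -4039755 + (410 - 1*34) = -4039755 + (410 - 34) = -4039755 + 376 = -4039379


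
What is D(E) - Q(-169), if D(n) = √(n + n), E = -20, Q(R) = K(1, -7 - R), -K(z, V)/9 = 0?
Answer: 2*I*√10 ≈ 6.3246*I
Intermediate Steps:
K(z, V) = 0 (K(z, V) = -9*0 = 0)
Q(R) = 0
D(n) = √2*√n (D(n) = √(2*n) = √2*√n)
D(E) - Q(-169) = √2*√(-20) - 1*0 = √2*(2*I*√5) + 0 = 2*I*√10 + 0 = 2*I*√10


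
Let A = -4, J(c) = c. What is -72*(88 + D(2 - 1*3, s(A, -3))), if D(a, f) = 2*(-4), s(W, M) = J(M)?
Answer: -5760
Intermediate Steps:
s(W, M) = M
D(a, f) = -8
-72*(88 + D(2 - 1*3, s(A, -3))) = -72*(88 - 8) = -72*80 = -5760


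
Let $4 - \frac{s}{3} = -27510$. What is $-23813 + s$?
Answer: $58729$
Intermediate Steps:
$s = 82542$ ($s = 12 - -82530 = 12 + 82530 = 82542$)
$-23813 + s = -23813 + 82542 = 58729$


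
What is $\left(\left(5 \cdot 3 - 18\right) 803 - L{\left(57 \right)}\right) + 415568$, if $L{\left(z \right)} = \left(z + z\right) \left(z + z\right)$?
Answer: $400163$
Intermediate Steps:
$L{\left(z \right)} = 4 z^{2}$ ($L{\left(z \right)} = 2 z 2 z = 4 z^{2}$)
$\left(\left(5 \cdot 3 - 18\right) 803 - L{\left(57 \right)}\right) + 415568 = \left(\left(5 \cdot 3 - 18\right) 803 - 4 \cdot 57^{2}\right) + 415568 = \left(\left(15 - 18\right) 803 - 4 \cdot 3249\right) + 415568 = \left(\left(-3\right) 803 - 12996\right) + 415568 = \left(-2409 - 12996\right) + 415568 = -15405 + 415568 = 400163$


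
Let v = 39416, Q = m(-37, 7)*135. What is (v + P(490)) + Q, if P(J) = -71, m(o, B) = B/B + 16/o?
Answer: 1458600/37 ≈ 39422.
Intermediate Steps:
m(o, B) = 1 + 16/o
Q = 2835/37 (Q = ((16 - 37)/(-37))*135 = -1/37*(-21)*135 = (21/37)*135 = 2835/37 ≈ 76.622)
(v + P(490)) + Q = (39416 - 71) + 2835/37 = 39345 + 2835/37 = 1458600/37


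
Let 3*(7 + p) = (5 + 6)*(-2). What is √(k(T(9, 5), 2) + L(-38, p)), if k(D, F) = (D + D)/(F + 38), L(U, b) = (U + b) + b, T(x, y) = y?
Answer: I*√2391/6 ≈ 8.1496*I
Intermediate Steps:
p = -43/3 (p = -7 + ((5 + 6)*(-2))/3 = -7 + (11*(-2))/3 = -7 + (⅓)*(-22) = -7 - 22/3 = -43/3 ≈ -14.333)
L(U, b) = U + 2*b
k(D, F) = 2*D/(38 + F) (k(D, F) = (2*D)/(38 + F) = 2*D/(38 + F))
√(k(T(9, 5), 2) + L(-38, p)) = √(2*5/(38 + 2) + (-38 + 2*(-43/3))) = √(2*5/40 + (-38 - 86/3)) = √(2*5*(1/40) - 200/3) = √(¼ - 200/3) = √(-797/12) = I*√2391/6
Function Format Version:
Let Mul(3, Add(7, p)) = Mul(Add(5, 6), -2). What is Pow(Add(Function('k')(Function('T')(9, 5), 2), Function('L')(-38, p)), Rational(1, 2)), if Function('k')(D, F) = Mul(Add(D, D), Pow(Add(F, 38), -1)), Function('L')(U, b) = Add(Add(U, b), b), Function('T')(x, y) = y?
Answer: Mul(Rational(1, 6), I, Pow(2391, Rational(1, 2))) ≈ Mul(8.1496, I)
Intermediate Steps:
p = Rational(-43, 3) (p = Add(-7, Mul(Rational(1, 3), Mul(Add(5, 6), -2))) = Add(-7, Mul(Rational(1, 3), Mul(11, -2))) = Add(-7, Mul(Rational(1, 3), -22)) = Add(-7, Rational(-22, 3)) = Rational(-43, 3) ≈ -14.333)
Function('L')(U, b) = Add(U, Mul(2, b))
Function('k')(D, F) = Mul(2, D, Pow(Add(38, F), -1)) (Function('k')(D, F) = Mul(Mul(2, D), Pow(Add(38, F), -1)) = Mul(2, D, Pow(Add(38, F), -1)))
Pow(Add(Function('k')(Function('T')(9, 5), 2), Function('L')(-38, p)), Rational(1, 2)) = Pow(Add(Mul(2, 5, Pow(Add(38, 2), -1)), Add(-38, Mul(2, Rational(-43, 3)))), Rational(1, 2)) = Pow(Add(Mul(2, 5, Pow(40, -1)), Add(-38, Rational(-86, 3))), Rational(1, 2)) = Pow(Add(Mul(2, 5, Rational(1, 40)), Rational(-200, 3)), Rational(1, 2)) = Pow(Add(Rational(1, 4), Rational(-200, 3)), Rational(1, 2)) = Pow(Rational(-797, 12), Rational(1, 2)) = Mul(Rational(1, 6), I, Pow(2391, Rational(1, 2)))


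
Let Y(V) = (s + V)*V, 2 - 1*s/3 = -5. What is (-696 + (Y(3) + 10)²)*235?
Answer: 1416580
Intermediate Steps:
s = 21 (s = 6 - 3*(-5) = 6 + 15 = 21)
Y(V) = V*(21 + V) (Y(V) = (21 + V)*V = V*(21 + V))
(-696 + (Y(3) + 10)²)*235 = (-696 + (3*(21 + 3) + 10)²)*235 = (-696 + (3*24 + 10)²)*235 = (-696 + (72 + 10)²)*235 = (-696 + 82²)*235 = (-696 + 6724)*235 = 6028*235 = 1416580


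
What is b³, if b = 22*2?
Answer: 85184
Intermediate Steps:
b = 44
b³ = 44³ = 85184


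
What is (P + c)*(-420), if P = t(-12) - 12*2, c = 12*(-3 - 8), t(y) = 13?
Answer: 60060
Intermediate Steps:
c = -132 (c = 12*(-11) = -132)
P = -11 (P = 13 - 12*2 = 13 - 1*24 = 13 - 24 = -11)
(P + c)*(-420) = (-11 - 132)*(-420) = -143*(-420) = 60060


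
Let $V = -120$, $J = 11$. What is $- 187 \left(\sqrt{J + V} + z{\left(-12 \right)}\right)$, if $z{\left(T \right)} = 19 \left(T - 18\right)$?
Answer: $106590 - 187 i \sqrt{109} \approx 1.0659 \cdot 10^{5} - 1952.3 i$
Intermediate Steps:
$z{\left(T \right)} = -342 + 19 T$ ($z{\left(T \right)} = 19 \left(-18 + T\right) = -342 + 19 T$)
$- 187 \left(\sqrt{J + V} + z{\left(-12 \right)}\right) = - 187 \left(\sqrt{11 - 120} + \left(-342 + 19 \left(-12\right)\right)\right) = - 187 \left(\sqrt{-109} - 570\right) = - 187 \left(i \sqrt{109} - 570\right) = - 187 \left(-570 + i \sqrt{109}\right) = 106590 - 187 i \sqrt{109}$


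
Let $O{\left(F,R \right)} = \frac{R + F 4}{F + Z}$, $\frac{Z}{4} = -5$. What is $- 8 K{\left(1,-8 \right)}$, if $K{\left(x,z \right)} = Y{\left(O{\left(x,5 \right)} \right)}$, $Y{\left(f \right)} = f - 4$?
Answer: $\frac{680}{19} \approx 35.789$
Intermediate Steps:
$Z = -20$ ($Z = 4 \left(-5\right) = -20$)
$O{\left(F,R \right)} = \frac{R + 4 F}{-20 + F}$ ($O{\left(F,R \right)} = \frac{R + F 4}{F - 20} = \frac{R + 4 F}{-20 + F}$)
$Y{\left(f \right)} = -4 + f$
$K{\left(x,z \right)} = -4 + \frac{5 + 4 x}{-20 + x}$
$- 8 K{\left(1,-8 \right)} = - 8 \frac{85}{-20 + 1} = - 8 \frac{85}{-19} = - 8 \cdot 85 \left(- \frac{1}{19}\right) = \left(-8\right) \left(- \frac{85}{19}\right) = \frac{680}{19}$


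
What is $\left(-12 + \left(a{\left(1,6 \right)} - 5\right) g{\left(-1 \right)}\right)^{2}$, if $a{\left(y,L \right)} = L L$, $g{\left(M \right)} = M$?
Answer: $1849$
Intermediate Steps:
$a{\left(y,L \right)} = L^{2}$
$\left(-12 + \left(a{\left(1,6 \right)} - 5\right) g{\left(-1 \right)}\right)^{2} = \left(-12 + \left(6^{2} - 5\right) \left(-1\right)\right)^{2} = \left(-12 + \left(36 - 5\right) \left(-1\right)\right)^{2} = \left(-12 + 31 \left(-1\right)\right)^{2} = \left(-12 - 31\right)^{2} = \left(-43\right)^{2} = 1849$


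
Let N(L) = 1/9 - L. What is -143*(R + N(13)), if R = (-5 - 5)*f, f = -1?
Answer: 3718/9 ≈ 413.11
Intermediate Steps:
R = 10 (R = (-5 - 5)*(-1) = -10*(-1) = 10)
N(L) = 1/9 - L
-143*(R + N(13)) = -143*(10 + (1/9 - 1*13)) = -143*(10 + (1/9 - 13)) = -143*(10 - 116/9) = -143*(-26/9) = 3718/9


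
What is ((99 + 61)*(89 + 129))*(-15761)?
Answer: -549743680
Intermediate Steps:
((99 + 61)*(89 + 129))*(-15761) = (160*218)*(-15761) = 34880*(-15761) = -549743680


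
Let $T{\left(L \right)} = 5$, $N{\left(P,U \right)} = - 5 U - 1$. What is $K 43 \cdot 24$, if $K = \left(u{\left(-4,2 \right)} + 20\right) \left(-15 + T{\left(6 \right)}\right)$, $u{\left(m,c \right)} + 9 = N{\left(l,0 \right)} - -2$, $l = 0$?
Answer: $-123840$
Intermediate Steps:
$N{\left(P,U \right)} = -1 - 5 U$
$u{\left(m,c \right)} = -8$ ($u{\left(m,c \right)} = -9 - -1 = -9 + \left(\left(-1 + 0\right) + 2\right) = -9 + \left(-1 + 2\right) = -9 + 1 = -8$)
$K = -120$ ($K = \left(-8 + 20\right) \left(-15 + 5\right) = 12 \left(-10\right) = -120$)
$K 43 \cdot 24 = \left(-120\right) 43 \cdot 24 = \left(-5160\right) 24 = -123840$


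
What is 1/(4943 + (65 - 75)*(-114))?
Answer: 1/6083 ≈ 0.00016439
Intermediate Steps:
1/(4943 + (65 - 75)*(-114)) = 1/(4943 - 10*(-114)) = 1/(4943 + 1140) = 1/6083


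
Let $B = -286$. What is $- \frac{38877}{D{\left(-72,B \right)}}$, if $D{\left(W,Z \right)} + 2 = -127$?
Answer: $\frac{12959}{43} \approx 301.37$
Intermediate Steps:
$D{\left(W,Z \right)} = -129$ ($D{\left(W,Z \right)} = -2 - 127 = -129$)
$- \frac{38877}{D{\left(-72,B \right)}} = - \frac{38877}{-129} = \left(-38877\right) \left(- \frac{1}{129}\right) = \frac{12959}{43}$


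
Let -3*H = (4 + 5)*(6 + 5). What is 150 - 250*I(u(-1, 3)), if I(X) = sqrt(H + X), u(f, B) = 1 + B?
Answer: 150 - 250*I*sqrt(29) ≈ 150.0 - 1346.3*I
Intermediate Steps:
H = -33 (H = -(4 + 5)*(6 + 5)/3 = -3*11 = -1/3*99 = -33)
I(X) = sqrt(-33 + X)
150 - 250*I(u(-1, 3)) = 150 - 250*sqrt(-33 + (1 + 3)) = 150 - 250*sqrt(-33 + 4) = 150 - 250*I*sqrt(29)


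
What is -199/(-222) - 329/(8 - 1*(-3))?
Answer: -70849/2442 ≈ -29.013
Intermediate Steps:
-199/(-222) - 329/(8 - 1*(-3)) = -199*(-1/222) - 329/(8 + 3) = 199/222 - 329/11 = -70849/2442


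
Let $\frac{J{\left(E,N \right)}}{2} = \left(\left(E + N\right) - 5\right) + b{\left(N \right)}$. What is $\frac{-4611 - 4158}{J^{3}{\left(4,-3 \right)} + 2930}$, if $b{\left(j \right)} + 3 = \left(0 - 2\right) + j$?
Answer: $\frac{8769}{10894} \approx 0.80494$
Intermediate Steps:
$b{\left(j \right)} = -5 + j$ ($b{\left(j \right)} = -3 + \left(\left(0 - 2\right) + j\right) = -3 + \left(-2 + j\right) = -5 + j$)
$J{\left(E,N \right)} = -20 + 2 E + 4 N$ ($J{\left(E,N \right)} = 2 \left(\left(\left(E + N\right) - 5\right) + \left(-5 + N\right)\right) = 2 \left(\left(-5 + E + N\right) + \left(-5 + N\right)\right) = 2 \left(-10 + E + 2 N\right) = -20 + 2 E + 4 N$)
$\frac{-4611 - 4158}{J^{3}{\left(4,-3 \right)} + 2930} = \frac{-4611 - 4158}{\left(-20 + 2 \cdot 4 + 4 \left(-3\right)\right)^{3} + 2930} = - \frac{8769}{\left(-20 + 8 - 12\right)^{3} + 2930} = - \frac{8769}{\left(-24\right)^{3} + 2930} = - \frac{8769}{-13824 + 2930} = - \frac{8769}{-10894} = \left(-8769\right) \left(- \frac{1}{10894}\right) = \frac{8769}{10894}$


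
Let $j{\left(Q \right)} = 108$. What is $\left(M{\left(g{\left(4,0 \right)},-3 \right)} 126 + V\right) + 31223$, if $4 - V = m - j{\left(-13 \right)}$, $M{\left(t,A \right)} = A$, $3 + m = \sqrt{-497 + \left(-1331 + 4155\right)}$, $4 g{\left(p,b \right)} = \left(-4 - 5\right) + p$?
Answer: $30960 - \sqrt{2327} \approx 30912.0$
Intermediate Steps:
$g{\left(p,b \right)} = - \frac{9}{4} + \frac{p}{4}$ ($g{\left(p,b \right)} = \frac{\left(-4 - 5\right) + p}{4} = \frac{-9 + p}{4} = - \frac{9}{4} + \frac{p}{4}$)
$m = -3 + \sqrt{2327}$ ($m = -3 + \sqrt{-497 + \left(-1331 + 4155\right)} = -3 + \sqrt{-497 + 2824} = -3 + \sqrt{2327} \approx 45.239$)
$V = 115 - \sqrt{2327}$ ($V = 4 - \left(\left(-3 + \sqrt{2327}\right) - 108\right) = 4 - \left(-111 + \sqrt{2327}\right) = 4 + \left(111 - \sqrt{2327}\right) = 115 - \sqrt{2327} \approx 66.761$)
$\left(M{\left(g{\left(4,0 \right)},-3 \right)} 126 + V\right) + 31223 = \left(\left(-3\right) 126 + \left(115 - \sqrt{2327}\right)\right) + 31223 = \left(-378 + \left(115 - \sqrt{2327}\right)\right) + 31223 = \left(-263 - \sqrt{2327}\right) + 31223 = 30960 - \sqrt{2327}$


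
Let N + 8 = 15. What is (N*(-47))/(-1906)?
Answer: 329/1906 ≈ 0.17261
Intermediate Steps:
N = 7 (N = -8 + 15 = 7)
(N*(-47))/(-1906) = (7*(-47))/(-1906) = -329*(-1/1906) = 329/1906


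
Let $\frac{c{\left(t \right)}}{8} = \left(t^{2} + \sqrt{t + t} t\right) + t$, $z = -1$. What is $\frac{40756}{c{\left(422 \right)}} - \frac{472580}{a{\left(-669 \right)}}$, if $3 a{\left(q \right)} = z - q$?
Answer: $- \frac{53272186325751}{25100724580} - \frac{10189 \sqrt{211}}{75151870} \approx -2122.3$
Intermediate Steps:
$c{\left(t \right)} = 8 t + 8 t^{2} + 8 \sqrt{2} t^{\frac{3}{2}}$ ($c{\left(t \right)} = 8 \left(\left(t^{2} + \sqrt{t + t} t\right) + t\right) = 8 \left(\left(t^{2} + \sqrt{2 t} t\right) + t\right) = 8 \left(\left(t^{2} + \sqrt{2} \sqrt{t} t\right) + t\right) = 8 \left(\left(t^{2} + \sqrt{2} t^{\frac{3}{2}}\right) + t\right) = 8 \left(t + t^{2} + \sqrt{2} t^{\frac{3}{2}}\right) = 8 t + 8 t^{2} + 8 \sqrt{2} t^{\frac{3}{2}}$)
$a{\left(q \right)} = - \frac{1}{3} - \frac{q}{3}$ ($a{\left(q \right)} = \frac{-1 - q}{3} = - \frac{1}{3} - \frac{q}{3}$)
$\frac{40756}{c{\left(422 \right)}} - \frac{472580}{a{\left(-669 \right)}} = \frac{40756}{8 \cdot 422 + 8 \cdot 422^{2} + 8 \sqrt{2} \cdot 422^{\frac{3}{2}}} - \frac{472580}{- \frac{1}{3} - -223} = \frac{40756}{3376 + 8 \cdot 178084 + 8 \sqrt{2} \cdot 422 \sqrt{422}} - \frac{472580}{- \frac{1}{3} + 223} = \frac{40756}{3376 + 1424672 + 6752 \sqrt{211}} - \frac{472580}{\frac{668}{3}} = \frac{40756}{1428048 + 6752 \sqrt{211}} - \frac{354435}{167} = - \frac{354435}{167} + \frac{40756}{1428048 + 6752 \sqrt{211}}$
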